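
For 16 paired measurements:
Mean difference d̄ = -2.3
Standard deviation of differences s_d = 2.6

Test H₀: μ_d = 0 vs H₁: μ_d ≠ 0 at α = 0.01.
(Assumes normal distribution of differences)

Answer: t = -3.5385, reject H₀

Derivation:
df = n - 1 = 15
SE = s_d/√n = 2.6/√16 = 0.6500
t = d̄/SE = -2.3/0.6500 = -3.5385
Critical value: t_{0.005,15} = ±2.947
p-value ≈ 0.0030
Decision: reject H₀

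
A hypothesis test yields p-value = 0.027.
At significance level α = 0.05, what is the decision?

Compare p-value to α:
0.027 < 0.05
Decision: reject H₀

Answer: reject H₀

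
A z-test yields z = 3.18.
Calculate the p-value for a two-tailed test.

Answer: p-value ≈ 0.0015

Derivation:
For z = 3.18:
p = 2×P(Z > |3.18|) = 2×(1 - Φ(3.18)) = 0.0015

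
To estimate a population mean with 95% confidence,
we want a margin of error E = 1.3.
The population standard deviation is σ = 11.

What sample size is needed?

Answer: n = 276

Derivation:
z_0.025 = 1.960
n = (z×σ/E)² = (1.960×11/1.3)²
n = 275.0495
Round up: n = 276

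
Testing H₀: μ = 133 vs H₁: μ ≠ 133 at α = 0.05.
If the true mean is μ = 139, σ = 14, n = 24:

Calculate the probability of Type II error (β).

Answer: β ≈ 0.4445

Derivation:
SE = σ/√n = 14/√24 = 2.8577
Critical values: μ₀ ± z_0.025×SE = 133 ± 1.960×2.8577
Acceptance region: (127.3989, 138.6011)
Under H₁ (μ = 139): z_high = (138.6011 - 139)/2.8577 = -0.1396, z_low = (127.3989 - 139)/2.8577 = -4.0596
β = P(not reject | H₁) = Φ(-0.1396) - Φ(-4.0596) ≈ 0.4445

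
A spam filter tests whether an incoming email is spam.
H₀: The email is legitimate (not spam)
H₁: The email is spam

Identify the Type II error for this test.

A Type I error (probability α) occurs when we reject a true H₀.
A Type II error (probability β) occurs when we fail to reject a false H₀.

Answer: Letting a spam email through to the inbox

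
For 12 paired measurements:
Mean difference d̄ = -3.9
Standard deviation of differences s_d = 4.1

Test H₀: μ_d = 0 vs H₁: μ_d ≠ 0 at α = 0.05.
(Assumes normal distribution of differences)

df = n - 1 = 11
SE = s_d/√n = 4.1/√12 = 1.1836
t = d̄/SE = -3.9/1.1836 = -3.2950
Critical value: t_{0.025,11} = ±2.201
p-value ≈ 0.0071
Decision: reject H₀

Answer: t = -3.2950, reject H₀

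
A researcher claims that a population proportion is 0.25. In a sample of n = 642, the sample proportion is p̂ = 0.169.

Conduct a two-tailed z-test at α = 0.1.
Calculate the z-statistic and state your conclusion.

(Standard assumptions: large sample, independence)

H₀: p = 0.25, H₁: p ≠ 0.25
Standard error: SE = √(p₀(1-p₀)/n) = √(0.25×0.75/642) = 0.017090
z-statistic: z = (p̂ - p₀)/SE = (0.169 - 0.25)/0.017090 = -4.7396
Critical value: z_0.05 = ±1.645
p-value < 0.0001
Decision: reject H₀ at α = 0.1

Answer: z = -4.7396, reject H₀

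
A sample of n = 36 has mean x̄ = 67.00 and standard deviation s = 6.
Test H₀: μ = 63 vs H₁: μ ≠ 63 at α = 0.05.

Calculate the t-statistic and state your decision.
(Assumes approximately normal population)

Answer: t = 4.0000, reject H₀

Derivation:
df = n - 1 = 35
SE = s/√n = 6/√36 = 1.0000
t = (x̄ - μ₀)/SE = (67.00 - 63)/1.0000 = 4.0000
Critical value: t_{0.025,35} = ±2.030
p-value ≈ 0.0003
Decision: reject H₀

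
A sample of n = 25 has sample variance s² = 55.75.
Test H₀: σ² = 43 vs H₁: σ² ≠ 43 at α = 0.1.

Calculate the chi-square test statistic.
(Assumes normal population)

df = n - 1 = 24
χ² = (n-1)s²/σ₀² = 24×55.75/43 = 31.1163
Critical values: χ²_{0.95,24} = 13.848, χ²_{0.05,24} = 36.415
Rejection region: χ² < 13.848 or χ² > 36.415
Decision: fail to reject H₀

Answer: χ² = 31.1163, fail to reject H₀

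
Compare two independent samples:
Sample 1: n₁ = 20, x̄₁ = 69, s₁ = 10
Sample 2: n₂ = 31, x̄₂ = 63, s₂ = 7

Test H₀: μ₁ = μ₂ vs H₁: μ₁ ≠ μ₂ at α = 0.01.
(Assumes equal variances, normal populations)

Pooled variance: s²_p = [19×10² + 30×7²]/(49) = 68.7755
s_p = 8.2931
SE = s_p×√(1/n₁ + 1/n₂) = 8.2931×√(1/20 + 1/31) = 2.3785
t = (x̄₁ - x̄₂)/SE = (69 - 63)/2.3785 = 2.5226
df = 49, t-critical = ±2.680
Decision: fail to reject H₀

Answer: t = 2.5226, fail to reject H₀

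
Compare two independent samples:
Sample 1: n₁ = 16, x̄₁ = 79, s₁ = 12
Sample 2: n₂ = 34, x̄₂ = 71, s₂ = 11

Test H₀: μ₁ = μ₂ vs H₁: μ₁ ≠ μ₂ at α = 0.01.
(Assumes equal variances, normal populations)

Pooled variance: s²_p = [15×12² + 33×11²]/(48) = 128.1875
s_p = 11.3220
SE = s_p×√(1/n₁ + 1/n₂) = 11.3220×√(1/16 + 1/34) = 3.4325
t = (x̄₁ - x̄₂)/SE = (79 - 71)/3.4325 = 2.3307
df = 48, t-critical = ±2.682
Decision: fail to reject H₀

Answer: t = 2.3307, fail to reject H₀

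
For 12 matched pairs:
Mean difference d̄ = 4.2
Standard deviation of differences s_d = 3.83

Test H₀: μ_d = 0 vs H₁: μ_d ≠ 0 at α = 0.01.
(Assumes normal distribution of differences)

df = n - 1 = 11
SE = s_d/√n = 3.83/√12 = 1.1056
t = d̄/SE = 4.2/1.1056 = 3.7988
Critical value: t_{0.005,11} = ±3.106
p-value ≈ 0.0029
Decision: reject H₀

Answer: t = 3.7988, reject H₀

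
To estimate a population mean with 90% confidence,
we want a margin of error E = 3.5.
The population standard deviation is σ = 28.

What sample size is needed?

z_0.05 = 1.645
n = (z×σ/E)² = (1.645×28/3.5)²
n = 173.1856
Round up: n = 174

Answer: n = 174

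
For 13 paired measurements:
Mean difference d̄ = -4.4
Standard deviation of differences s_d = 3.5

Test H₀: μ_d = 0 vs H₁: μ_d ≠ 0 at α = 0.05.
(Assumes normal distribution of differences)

df = n - 1 = 12
SE = s_d/√n = 3.5/√13 = 0.9707
t = d̄/SE = -4.4/0.9707 = -4.5328
Critical value: t_{0.025,12} = ±2.179
p-value ≈ 0.0007
Decision: reject H₀

Answer: t = -4.5328, reject H₀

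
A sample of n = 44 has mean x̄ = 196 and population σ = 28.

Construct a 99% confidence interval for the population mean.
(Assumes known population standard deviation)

Confidence level: 99%, α = 0.01
z_0.005 = 2.576
SE = σ/√n = 28/√44 = 4.2212
Margin of error = 2.576 × 4.2212 = 10.8738
CI: x̄ ± margin = 196 ± 10.8738
CI: (185.1262, 206.8738)

Answer: (185.1262, 206.8738)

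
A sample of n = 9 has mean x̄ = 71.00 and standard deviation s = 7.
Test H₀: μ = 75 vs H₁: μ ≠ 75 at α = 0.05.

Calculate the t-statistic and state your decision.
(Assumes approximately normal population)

Answer: t = -1.7143, fail to reject H₀

Derivation:
df = n - 1 = 8
SE = s/√n = 7/√9 = 2.3333
t = (x̄ - μ₀)/SE = (71.00 - 75)/2.3333 = -1.7143
Critical value: t_{0.025,8} = ±2.306
p-value ≈ 0.1248
Decision: fail to reject H₀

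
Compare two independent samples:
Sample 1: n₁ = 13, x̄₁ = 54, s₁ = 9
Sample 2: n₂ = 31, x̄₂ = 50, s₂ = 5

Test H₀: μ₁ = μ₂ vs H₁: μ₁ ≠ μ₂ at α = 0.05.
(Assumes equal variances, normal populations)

Answer: t = 1.8906, fail to reject H₀

Derivation:
Pooled variance: s²_p = [12×9² + 30×5²]/(42) = 41.0000
s_p = 6.4031
SE = s_p×√(1/n₁ + 1/n₂) = 6.4031×√(1/13 + 1/31) = 2.1157
t = (x̄₁ - x̄₂)/SE = (54 - 50)/2.1157 = 1.8906
df = 42, t-critical = ±2.018
Decision: fail to reject H₀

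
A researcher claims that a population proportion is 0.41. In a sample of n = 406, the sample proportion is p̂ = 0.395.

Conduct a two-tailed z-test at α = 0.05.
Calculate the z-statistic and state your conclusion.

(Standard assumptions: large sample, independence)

Answer: z = -0.6145, fail to reject H₀

Derivation:
H₀: p = 0.41, H₁: p ≠ 0.41
Standard error: SE = √(p₀(1-p₀)/n) = √(0.41×0.59/406) = 0.024409
z-statistic: z = (p̂ - p₀)/SE = (0.395 - 0.41)/0.024409 = -0.6145
Critical value: z_0.025 = ±1.960
p-value = 0.5389
Decision: fail to reject H₀ at α = 0.05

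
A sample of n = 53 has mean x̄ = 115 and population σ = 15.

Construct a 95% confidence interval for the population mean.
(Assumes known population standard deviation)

Confidence level: 95%, α = 0.05
z_0.025 = 1.960
SE = σ/√n = 15/√53 = 2.0604
Margin of error = 1.960 × 2.0604 = 4.0384
CI: x̄ ± margin = 115 ± 4.0384
CI: (110.9616, 119.0384)

Answer: (110.9616, 119.0384)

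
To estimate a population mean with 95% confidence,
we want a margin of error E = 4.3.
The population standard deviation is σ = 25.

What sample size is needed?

Answer: n = 130

Derivation:
z_0.025 = 1.960
n = (z×σ/E)² = (1.960×25/4.3)²
n = 129.8540
Round up: n = 130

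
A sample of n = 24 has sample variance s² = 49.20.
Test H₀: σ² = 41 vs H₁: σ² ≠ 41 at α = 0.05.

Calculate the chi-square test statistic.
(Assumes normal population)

Answer: χ² = 27.6000, fail to reject H₀

Derivation:
df = n - 1 = 23
χ² = (n-1)s²/σ₀² = 23×49.20/41 = 27.6000
Critical values: χ²_{0.975,23} = 11.689, χ²_{0.025,23} = 38.076
Rejection region: χ² < 11.689 or χ² > 38.076
Decision: fail to reject H₀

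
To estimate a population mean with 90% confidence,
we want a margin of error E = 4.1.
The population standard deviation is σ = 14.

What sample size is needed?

Answer: n = 32

Derivation:
z_0.05 = 1.645
n = (z×σ/E)² = (1.645×14/4.1)²
n = 31.5515
Round up: n = 32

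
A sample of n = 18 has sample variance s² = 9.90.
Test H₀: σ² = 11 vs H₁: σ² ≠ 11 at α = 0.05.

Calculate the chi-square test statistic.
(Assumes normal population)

Answer: χ² = 15.3000, fail to reject H₀

Derivation:
df = n - 1 = 17
χ² = (n-1)s²/σ₀² = 17×9.90/11 = 15.3000
Critical values: χ²_{0.975,17} = 7.564, χ²_{0.025,17} = 30.191
Rejection region: χ² < 7.564 or χ² > 30.191
Decision: fail to reject H₀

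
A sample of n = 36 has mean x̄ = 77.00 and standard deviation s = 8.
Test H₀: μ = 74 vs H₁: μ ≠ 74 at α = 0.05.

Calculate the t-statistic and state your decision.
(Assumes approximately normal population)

df = n - 1 = 35
SE = s/√n = 8/√36 = 1.3333
t = (x̄ - μ₀)/SE = (77.00 - 74)/1.3333 = 2.2501
Critical value: t_{0.025,35} = ±2.030
p-value ≈ 0.0308
Decision: reject H₀

Answer: t = 2.2501, reject H₀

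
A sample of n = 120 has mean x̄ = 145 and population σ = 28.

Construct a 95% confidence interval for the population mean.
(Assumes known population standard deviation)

Answer: (139.9902, 150.0098)

Derivation:
Confidence level: 95%, α = 0.05
z_0.025 = 1.960
SE = σ/√n = 28/√120 = 2.5560
Margin of error = 1.960 × 2.5560 = 5.0098
CI: x̄ ± margin = 145 ± 5.0098
CI: (139.9902, 150.0098)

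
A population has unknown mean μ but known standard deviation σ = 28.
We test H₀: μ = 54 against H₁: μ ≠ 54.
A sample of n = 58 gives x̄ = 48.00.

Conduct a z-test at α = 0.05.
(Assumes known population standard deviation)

Answer: z = -1.6319, fail to reject H₀

Derivation:
Standard error: SE = σ/√n = 28/√58 = 3.6766
z-statistic: z = (x̄ - μ₀)/SE = (48.00 - 54)/3.6766 = -1.6319
Critical value: ±1.960
p-value = 0.1027
Decision: fail to reject H₀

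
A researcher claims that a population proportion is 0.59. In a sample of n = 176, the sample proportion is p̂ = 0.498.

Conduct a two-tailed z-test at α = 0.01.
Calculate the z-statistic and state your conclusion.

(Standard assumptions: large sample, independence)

H₀: p = 0.59, H₁: p ≠ 0.59
Standard error: SE = √(p₀(1-p₀)/n) = √(0.59×0.41/176) = 0.037073
z-statistic: z = (p̂ - p₀)/SE = (0.498 - 0.59)/0.037073 = -2.4816
Critical value: z_0.005 = ±2.576
p-value = 0.0131
Decision: fail to reject H₀ at α = 0.01

Answer: z = -2.4816, fail to reject H₀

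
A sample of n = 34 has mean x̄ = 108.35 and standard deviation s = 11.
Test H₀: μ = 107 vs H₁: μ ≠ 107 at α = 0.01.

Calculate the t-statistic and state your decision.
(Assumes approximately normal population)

Answer: t = 0.7156, fail to reject H₀

Derivation:
df = n - 1 = 33
SE = s/√n = 11/√34 = 1.8865
t = (x̄ - μ₀)/SE = (108.35 - 107)/1.8865 = 0.7156
Critical value: t_{0.005,33} = ±2.733
p-value ≈ 0.4793
Decision: fail to reject H₀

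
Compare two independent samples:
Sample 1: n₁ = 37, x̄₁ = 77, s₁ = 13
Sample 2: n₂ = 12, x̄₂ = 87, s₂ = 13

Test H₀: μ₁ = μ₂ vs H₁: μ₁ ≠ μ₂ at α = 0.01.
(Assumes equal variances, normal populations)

Answer: t = -2.3155, fail to reject H₀

Derivation:
Pooled variance: s²_p = [36×13² + 11×13²]/(47) = 169.0000
s_p = 13.0000
SE = s_p×√(1/n₁ + 1/n₂) = 13.0000×√(1/37 + 1/12) = 4.3187
t = (x̄₁ - x̄₂)/SE = (77 - 87)/4.3187 = -2.3155
df = 47, t-critical = ±2.685
Decision: fail to reject H₀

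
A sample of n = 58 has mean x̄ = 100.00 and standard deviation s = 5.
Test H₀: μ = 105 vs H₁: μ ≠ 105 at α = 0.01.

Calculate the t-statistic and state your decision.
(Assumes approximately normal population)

df = n - 1 = 57
SE = s/√n = 5/√58 = 0.6565
t = (x̄ - μ₀)/SE = (100.00 - 105)/0.6565 = -7.6161
Critical value: t_{0.005,57} = ±2.665
p-value < 0.0001
Decision: reject H₀

Answer: t = -7.6161, reject H₀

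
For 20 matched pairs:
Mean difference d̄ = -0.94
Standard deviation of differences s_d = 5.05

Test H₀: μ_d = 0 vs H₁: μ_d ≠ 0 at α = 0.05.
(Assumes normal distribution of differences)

df = n - 1 = 19
SE = s_d/√n = 5.05/√20 = 1.1292
t = d̄/SE = -0.94/1.1292 = -0.8324
Critical value: t_{0.025,19} = ±2.093
p-value ≈ 0.4155
Decision: fail to reject H₀

Answer: t = -0.8324, fail to reject H₀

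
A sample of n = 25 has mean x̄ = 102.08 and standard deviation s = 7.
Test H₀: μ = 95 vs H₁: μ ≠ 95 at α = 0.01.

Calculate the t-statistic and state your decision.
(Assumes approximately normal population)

df = n - 1 = 24
SE = s/√n = 7/√25 = 1.4000
t = (x̄ - μ₀)/SE = (102.08 - 95)/1.4000 = 5.0571
Critical value: t_{0.005,24} = ±2.797
p-value < 0.0001
Decision: reject H₀

Answer: t = 5.0571, reject H₀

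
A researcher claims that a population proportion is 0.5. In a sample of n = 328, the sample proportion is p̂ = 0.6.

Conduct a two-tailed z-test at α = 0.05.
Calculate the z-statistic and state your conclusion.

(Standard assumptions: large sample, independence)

H₀: p = 0.5, H₁: p ≠ 0.5
Standard error: SE = √(p₀(1-p₀)/n) = √(0.5×0.5/328) = 0.027608
z-statistic: z = (p̂ - p₀)/SE = (0.6 - 0.5)/0.027608 = 3.6221
Critical value: z_0.025 = ±1.960
p-value = 0.0003
Decision: reject H₀ at α = 0.05

Answer: z = 3.6221, reject H₀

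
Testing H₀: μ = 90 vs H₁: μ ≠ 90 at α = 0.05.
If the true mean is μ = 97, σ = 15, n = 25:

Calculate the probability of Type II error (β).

SE = σ/√n = 15/√25 = 3.0000
Critical values: μ₀ ± z_0.025×SE = 90 ± 1.960×3.0000
Acceptance region: (84.1200, 95.8800)
Under H₁ (μ = 97): z_high = (95.8800 - 97)/3.0000 = -0.3733, z_low = (84.1200 - 97)/3.0000 = -4.2933
β = P(not reject | H₁) = Φ(-0.3733) - Φ(-4.2933) ≈ 0.3545

Answer: β ≈ 0.3545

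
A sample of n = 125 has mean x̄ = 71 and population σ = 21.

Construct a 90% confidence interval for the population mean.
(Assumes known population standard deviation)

Confidence level: 90%, α = 0.1
z_0.05 = 1.645
SE = σ/√n = 21/√125 = 1.8783
Margin of error = 1.645 × 1.8783 = 3.0898
CI: x̄ ± margin = 71 ± 3.0898
CI: (67.9102, 74.0898)

Answer: (67.9102, 74.0898)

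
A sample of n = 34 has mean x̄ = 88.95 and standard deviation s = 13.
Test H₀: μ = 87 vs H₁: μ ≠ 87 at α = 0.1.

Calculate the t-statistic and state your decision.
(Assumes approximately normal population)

df = n - 1 = 33
SE = s/√n = 13/√34 = 2.2295
t = (x̄ - μ₀)/SE = (88.95 - 87)/2.2295 = 0.8746
Critical value: t_{0.05,33} = ±1.692
p-value ≈ 0.3881
Decision: fail to reject H₀

Answer: t = 0.8746, fail to reject H₀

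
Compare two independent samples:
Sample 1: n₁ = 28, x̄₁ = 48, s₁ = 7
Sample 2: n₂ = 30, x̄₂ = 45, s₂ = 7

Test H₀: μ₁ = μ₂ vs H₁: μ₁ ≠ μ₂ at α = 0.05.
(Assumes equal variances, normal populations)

Pooled variance: s²_p = [27×7² + 29×7²]/(56) = 49.0000
s_p = 7.0000
SE = s_p×√(1/n₁ + 1/n₂) = 7.0000×√(1/28 + 1/30) = 1.8394
t = (x̄₁ - x̄₂)/SE = (48 - 45)/1.8394 = 1.6310
df = 56, t-critical = ±2.003
Decision: fail to reject H₀

Answer: t = 1.6310, fail to reject H₀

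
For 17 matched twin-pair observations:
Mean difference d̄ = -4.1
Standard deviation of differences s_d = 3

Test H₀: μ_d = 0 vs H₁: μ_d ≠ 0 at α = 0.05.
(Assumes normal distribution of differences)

Answer: t = -5.6350, reject H₀

Derivation:
df = n - 1 = 16
SE = s_d/√n = 3/√17 = 0.7276
t = d̄/SE = -4.1/0.7276 = -5.6350
Critical value: t_{0.025,16} = ±2.120
p-value < 0.0001
Decision: reject H₀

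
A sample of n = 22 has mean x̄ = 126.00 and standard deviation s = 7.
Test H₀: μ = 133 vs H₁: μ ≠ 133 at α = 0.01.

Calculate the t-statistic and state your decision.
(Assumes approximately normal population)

df = n - 1 = 21
SE = s/√n = 7/√22 = 1.4924
t = (x̄ - μ₀)/SE = (126.00 - 133)/1.4924 = -4.6904
Critical value: t_{0.005,21} = ±2.831
p-value ≈ 0.0001
Decision: reject H₀

Answer: t = -4.6904, reject H₀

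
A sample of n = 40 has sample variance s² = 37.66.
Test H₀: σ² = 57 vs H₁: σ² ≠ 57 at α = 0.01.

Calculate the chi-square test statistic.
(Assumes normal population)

Answer: χ² = 25.7674, fail to reject H₀

Derivation:
df = n - 1 = 39
χ² = (n-1)s²/σ₀² = 39×37.66/57 = 25.7674
Critical values: χ²_{0.995,39} = 19.996, χ²_{0.005,39} = 65.476
Rejection region: χ² < 19.996 or χ² > 65.476
Decision: fail to reject H₀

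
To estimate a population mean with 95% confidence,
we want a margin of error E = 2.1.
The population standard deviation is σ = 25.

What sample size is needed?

Answer: n = 545

Derivation:
z_0.025 = 1.960
n = (z×σ/E)² = (1.960×25/2.1)²
n = 544.4444
Round up: n = 545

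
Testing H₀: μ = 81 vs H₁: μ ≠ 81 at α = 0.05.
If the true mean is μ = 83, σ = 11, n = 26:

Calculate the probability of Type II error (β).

SE = σ/√n = 11/√26 = 2.1573
Critical values: μ₀ ± z_0.025×SE = 81 ± 1.960×2.1573
Acceptance region: (76.7717, 85.2283)
Under H₁ (μ = 83): z_high = (85.2283 - 83)/2.1573 = 1.0329, z_low = (76.7717 - 83)/2.1573 = -2.8871
β = P(not reject | H₁) = Φ(1.0329) - Φ(-2.8871) ≈ 0.8472

Answer: β ≈ 0.8472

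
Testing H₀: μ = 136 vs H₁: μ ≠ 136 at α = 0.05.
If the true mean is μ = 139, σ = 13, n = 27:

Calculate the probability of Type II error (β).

SE = σ/√n = 13/√27 = 2.5019
Critical values: μ₀ ± z_0.025×SE = 136 ± 1.960×2.5019
Acceptance region: (131.0963, 140.9037)
Under H₁ (μ = 139): z_high = (140.9037 - 139)/2.5019 = 0.7609, z_low = (131.0963 - 139)/2.5019 = -3.1591
β = P(not reject | H₁) = Φ(0.7609) - Φ(-3.1591) ≈ 0.7759

Answer: β ≈ 0.7759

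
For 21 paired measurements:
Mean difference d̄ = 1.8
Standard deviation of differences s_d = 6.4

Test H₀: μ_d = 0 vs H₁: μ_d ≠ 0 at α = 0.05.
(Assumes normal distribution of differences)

Answer: t = 1.2888, fail to reject H₀

Derivation:
df = n - 1 = 20
SE = s_d/√n = 6.4/√21 = 1.3966
t = d̄/SE = 1.8/1.3966 = 1.2888
Critical value: t_{0.025,20} = ±2.086
p-value ≈ 0.2122
Decision: fail to reject H₀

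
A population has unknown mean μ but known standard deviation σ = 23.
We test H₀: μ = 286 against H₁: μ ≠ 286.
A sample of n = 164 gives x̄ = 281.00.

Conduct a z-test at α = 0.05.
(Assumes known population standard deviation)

Standard error: SE = σ/√n = 23/√164 = 1.7960
z-statistic: z = (x̄ - μ₀)/SE = (281.00 - 286)/1.7960 = -2.7840
Critical value: ±1.960
p-value = 0.0054
Decision: reject H₀

Answer: z = -2.7840, reject H₀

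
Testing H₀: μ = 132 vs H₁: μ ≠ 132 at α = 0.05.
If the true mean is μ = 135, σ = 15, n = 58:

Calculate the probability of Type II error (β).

Answer: β ≈ 0.6686

Derivation:
SE = σ/√n = 15/√58 = 1.9696
Critical values: μ₀ ± z_0.025×SE = 132 ± 1.960×1.9696
Acceptance region: (128.1396, 135.8604)
Under H₁ (μ = 135): z_high = (135.8604 - 135)/1.9696 = 0.4368, z_low = (128.1396 - 135)/1.9696 = -3.4831
β = P(not reject | H₁) = Φ(0.4368) - Φ(-3.4831) ≈ 0.6686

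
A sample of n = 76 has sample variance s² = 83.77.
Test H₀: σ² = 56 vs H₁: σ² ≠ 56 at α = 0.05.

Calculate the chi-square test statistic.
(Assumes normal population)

df = n - 1 = 75
χ² = (n-1)s²/σ₀² = 75×83.77/56 = 112.1920
Critical values: χ²_{0.975,75} = 52.942, χ²_{0.025,75} = 100.839
Rejection region: χ² < 52.942 or χ² > 100.839
Decision: reject H₀

Answer: χ² = 112.1920, reject H₀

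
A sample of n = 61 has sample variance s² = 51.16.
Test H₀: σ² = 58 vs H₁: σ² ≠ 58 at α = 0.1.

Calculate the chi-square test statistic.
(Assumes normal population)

df = n - 1 = 60
χ² = (n-1)s²/σ₀² = 60×51.16/58 = 52.9241
Critical values: χ²_{0.95,60} = 43.188, χ²_{0.05,60} = 79.082
Rejection region: χ² < 43.188 or χ² > 79.082
Decision: fail to reject H₀

Answer: χ² = 52.9241, fail to reject H₀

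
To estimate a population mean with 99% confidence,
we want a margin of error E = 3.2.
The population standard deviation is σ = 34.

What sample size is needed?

Answer: n = 750

Derivation:
z_0.005 = 2.576
n = (z×σ/E)² = (2.576×34/3.2)²
n = 749.1169
Round up: n = 750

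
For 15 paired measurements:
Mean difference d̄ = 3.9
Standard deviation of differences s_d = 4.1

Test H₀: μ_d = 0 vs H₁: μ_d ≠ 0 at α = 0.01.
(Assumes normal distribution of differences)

Answer: t = 3.6841, reject H₀

Derivation:
df = n - 1 = 14
SE = s_d/√n = 4.1/√15 = 1.0586
t = d̄/SE = 3.9/1.0586 = 3.6841
Critical value: t_{0.005,14} = ±2.977
p-value ≈ 0.0025
Decision: reject H₀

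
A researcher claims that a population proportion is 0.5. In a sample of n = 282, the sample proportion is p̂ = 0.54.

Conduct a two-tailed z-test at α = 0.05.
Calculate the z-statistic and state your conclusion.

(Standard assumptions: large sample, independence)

Answer: z = 1.3434, fail to reject H₀

Derivation:
H₀: p = 0.5, H₁: p ≠ 0.5
Standard error: SE = √(p₀(1-p₀)/n) = √(0.5×0.5/282) = 0.029775
z-statistic: z = (p̂ - p₀)/SE = (0.54 - 0.5)/0.029775 = 1.3434
Critical value: z_0.025 = ±1.960
p-value = 0.1791
Decision: fail to reject H₀ at α = 0.05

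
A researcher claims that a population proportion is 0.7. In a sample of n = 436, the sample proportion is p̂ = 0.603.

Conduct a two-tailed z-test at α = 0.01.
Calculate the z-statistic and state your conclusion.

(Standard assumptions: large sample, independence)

H₀: p = 0.7, H₁: p ≠ 0.7
Standard error: SE = √(p₀(1-p₀)/n) = √(0.7×0.3/436) = 0.021947
z-statistic: z = (p̂ - p₀)/SE = (0.603 - 0.7)/0.021947 = -4.4197
Critical value: z_0.005 = ±2.576
p-value < 0.0001
Decision: reject H₀ at α = 0.01

Answer: z = -4.4197, reject H₀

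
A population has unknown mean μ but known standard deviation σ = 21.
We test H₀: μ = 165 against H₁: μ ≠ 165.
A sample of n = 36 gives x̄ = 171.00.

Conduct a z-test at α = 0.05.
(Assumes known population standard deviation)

Answer: z = 1.7143, fail to reject H₀

Derivation:
Standard error: SE = σ/√n = 21/√36 = 3.5000
z-statistic: z = (x̄ - μ₀)/SE = (171.00 - 165)/3.5000 = 1.7143
Critical value: ±1.960
p-value = 0.0865
Decision: fail to reject H₀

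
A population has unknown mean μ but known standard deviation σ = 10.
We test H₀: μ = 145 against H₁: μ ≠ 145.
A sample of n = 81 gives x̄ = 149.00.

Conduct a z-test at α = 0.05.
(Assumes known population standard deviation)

Standard error: SE = σ/√n = 10/√81 = 1.1111
z-statistic: z = (x̄ - μ₀)/SE = (149.00 - 145)/1.1111 = 3.6000
Critical value: ±1.960
p-value = 0.0003
Decision: reject H₀

Answer: z = 3.6000, reject H₀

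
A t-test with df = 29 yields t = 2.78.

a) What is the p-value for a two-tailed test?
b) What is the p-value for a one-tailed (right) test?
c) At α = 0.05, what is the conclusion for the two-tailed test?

Using t-distribution with df = 29:
a) Two-tailed: p = 2×P(T > 2.78) = 0.0094
b) One-tailed: p = P(T > 2.78) = 0.0047
c) 0.0094 < 0.05, reject H₀

Answer: a) 0.0094, b) 0.0047, c) reject H₀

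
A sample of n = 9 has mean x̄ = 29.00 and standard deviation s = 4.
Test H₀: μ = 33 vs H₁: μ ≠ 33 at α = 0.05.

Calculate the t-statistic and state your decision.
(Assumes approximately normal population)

Answer: t = -3.0001, reject H₀

Derivation:
df = n - 1 = 8
SE = s/√n = 4/√9 = 1.3333
t = (x̄ - μ₀)/SE = (29.00 - 33)/1.3333 = -3.0001
Critical value: t_{0.025,8} = ±2.306
p-value ≈ 0.0171
Decision: reject H₀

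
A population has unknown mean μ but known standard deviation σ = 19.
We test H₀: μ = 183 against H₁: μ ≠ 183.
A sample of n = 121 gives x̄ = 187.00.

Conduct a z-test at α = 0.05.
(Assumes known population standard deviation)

Standard error: SE = σ/√n = 19/√121 = 1.7273
z-statistic: z = (x̄ - μ₀)/SE = (187.00 - 183)/1.7273 = 2.3158
Critical value: ±1.960
p-value = 0.0206
Decision: reject H₀

Answer: z = 2.3158, reject H₀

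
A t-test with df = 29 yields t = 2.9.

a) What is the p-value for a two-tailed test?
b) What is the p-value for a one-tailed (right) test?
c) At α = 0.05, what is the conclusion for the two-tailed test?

Answer: a) 0.0070, b) 0.0035, c) reject H₀

Derivation:
Using t-distribution with df = 29:
a) Two-tailed: p = 2×P(T > 2.9) = 0.0070
b) One-tailed: p = P(T > 2.9) = 0.0035
c) 0.0070 < 0.05, reject H₀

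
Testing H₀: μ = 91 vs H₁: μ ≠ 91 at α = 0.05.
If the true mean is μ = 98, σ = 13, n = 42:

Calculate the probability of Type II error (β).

Answer: β ≈ 0.0630

Derivation:
SE = σ/√n = 13/√42 = 2.0059
Critical values: μ₀ ± z_0.025×SE = 91 ± 1.960×2.0059
Acceptance region: (87.0684, 94.9316)
Under H₁ (μ = 98): z_high = (94.9316 - 98)/2.0059 = -1.5297, z_low = (87.0684 - 98)/2.0059 = -5.4497
β = P(not reject | H₁) = Φ(-1.5297) - Φ(-5.4497) ≈ 0.0630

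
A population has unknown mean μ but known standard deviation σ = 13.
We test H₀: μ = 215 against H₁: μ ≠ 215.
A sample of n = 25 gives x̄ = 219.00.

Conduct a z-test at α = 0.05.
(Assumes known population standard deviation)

Answer: z = 1.5385, fail to reject H₀

Derivation:
Standard error: SE = σ/√n = 13/√25 = 2.6000
z-statistic: z = (x̄ - μ₀)/SE = (219.00 - 215)/2.6000 = 1.5385
Critical value: ±1.960
p-value = 0.1239
Decision: fail to reject H₀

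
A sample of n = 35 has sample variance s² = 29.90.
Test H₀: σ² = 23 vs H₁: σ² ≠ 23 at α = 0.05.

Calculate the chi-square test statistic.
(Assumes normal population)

Answer: χ² = 44.2000, fail to reject H₀

Derivation:
df = n - 1 = 34
χ² = (n-1)s²/σ₀² = 34×29.90/23 = 44.2000
Critical values: χ²_{0.975,34} = 19.806, χ²_{0.025,34} = 51.966
Rejection region: χ² < 19.806 or χ² > 51.966
Decision: fail to reject H₀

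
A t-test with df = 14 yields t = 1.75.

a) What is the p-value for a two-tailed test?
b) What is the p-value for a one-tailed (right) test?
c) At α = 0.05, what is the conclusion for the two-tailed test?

Using t-distribution with df = 14:
a) Two-tailed: p = 2×P(T > 1.75) = 0.1020
b) One-tailed: p = P(T > 1.75) = 0.0510
c) 0.1020 ≥ 0.05, fail to reject H₀

Answer: a) 0.1020, b) 0.0510, c) fail to reject H₀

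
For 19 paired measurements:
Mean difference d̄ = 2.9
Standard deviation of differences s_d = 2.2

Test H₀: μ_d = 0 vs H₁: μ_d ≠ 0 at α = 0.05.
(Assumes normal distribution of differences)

Answer: t = 5.7460, reject H₀

Derivation:
df = n - 1 = 18
SE = s_d/√n = 2.2/√19 = 0.5047
t = d̄/SE = 2.9/0.5047 = 5.7460
Critical value: t_{0.025,18} = ±2.101
p-value < 0.0001
Decision: reject H₀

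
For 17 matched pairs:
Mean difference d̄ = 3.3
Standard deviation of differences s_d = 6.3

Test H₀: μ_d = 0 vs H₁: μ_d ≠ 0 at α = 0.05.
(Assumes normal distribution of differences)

Answer: t = 2.1597, reject H₀

Derivation:
df = n - 1 = 16
SE = s_d/√n = 6.3/√17 = 1.5280
t = d̄/SE = 3.3/1.5280 = 2.1597
Critical value: t_{0.025,16} = ±2.120
p-value ≈ 0.0463
Decision: reject H₀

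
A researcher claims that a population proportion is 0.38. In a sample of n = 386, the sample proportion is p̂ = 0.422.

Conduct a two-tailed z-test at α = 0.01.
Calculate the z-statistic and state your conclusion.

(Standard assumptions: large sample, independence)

Answer: z = 1.7000, fail to reject H₀

Derivation:
H₀: p = 0.38, H₁: p ≠ 0.38
Standard error: SE = √(p₀(1-p₀)/n) = √(0.38×0.62/386) = 0.024706
z-statistic: z = (p̂ - p₀)/SE = (0.422 - 0.38)/0.024706 = 1.7000
Critical value: z_0.005 = ±2.576
p-value = 0.0891
Decision: fail to reject H₀ at α = 0.01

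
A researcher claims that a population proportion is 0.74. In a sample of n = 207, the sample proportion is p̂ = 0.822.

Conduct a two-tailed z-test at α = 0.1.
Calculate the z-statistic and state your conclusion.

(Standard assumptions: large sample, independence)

H₀: p = 0.74, H₁: p ≠ 0.74
Standard error: SE = √(p₀(1-p₀)/n) = √(0.74×0.26/207) = 0.030487
z-statistic: z = (p̂ - p₀)/SE = (0.822 - 0.74)/0.030487 = 2.6897
Critical value: z_0.05 = ±1.645
p-value = 0.0072
Decision: reject H₀ at α = 0.1

Answer: z = 2.6897, reject H₀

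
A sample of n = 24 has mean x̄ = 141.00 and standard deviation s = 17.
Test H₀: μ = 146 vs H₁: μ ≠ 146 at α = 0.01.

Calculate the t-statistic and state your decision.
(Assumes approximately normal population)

df = n - 1 = 23
SE = s/√n = 17/√24 = 3.4701
t = (x̄ - μ₀)/SE = (141.00 - 146)/3.4701 = -1.4409
Critical value: t_{0.005,23} = ±2.807
p-value ≈ 0.1631
Decision: fail to reject H₀

Answer: t = -1.4409, fail to reject H₀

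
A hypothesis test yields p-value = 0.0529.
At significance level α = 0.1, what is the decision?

Answer: reject H₀

Derivation:
Compare p-value to α:
0.0529 < 0.1
Decision: reject H₀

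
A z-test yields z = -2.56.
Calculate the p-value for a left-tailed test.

For z = -2.56:
p = P(Z < -2.56) = Φ(-2.56) = 0.0052

Answer: p-value ≈ 0.0052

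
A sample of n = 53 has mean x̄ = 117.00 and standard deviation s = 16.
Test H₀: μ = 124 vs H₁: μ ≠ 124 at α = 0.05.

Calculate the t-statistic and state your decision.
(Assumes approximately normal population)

Answer: t = -3.1850, reject H₀

Derivation:
df = n - 1 = 52
SE = s/√n = 16/√53 = 2.1978
t = (x̄ - μ₀)/SE = (117.00 - 124)/2.1978 = -3.1850
Critical value: t_{0.025,52} = ±2.007
p-value ≈ 0.0024
Decision: reject H₀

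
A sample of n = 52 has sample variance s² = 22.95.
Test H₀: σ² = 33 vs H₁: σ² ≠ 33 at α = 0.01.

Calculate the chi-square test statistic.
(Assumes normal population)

Answer: χ² = 35.4682, fail to reject H₀

Derivation:
df = n - 1 = 51
χ² = (n-1)s²/σ₀² = 51×22.95/33 = 35.4682
Critical values: χ²_{0.995,51} = 28.735, χ²_{0.005,51} = 80.747
Rejection region: χ² < 28.735 or χ² > 80.747
Decision: fail to reject H₀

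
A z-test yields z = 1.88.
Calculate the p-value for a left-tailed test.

Answer: p-value ≈ 0.9699

Derivation:
For z = 1.88:
p = P(Z < 1.88) = Φ(1.88) = 0.9699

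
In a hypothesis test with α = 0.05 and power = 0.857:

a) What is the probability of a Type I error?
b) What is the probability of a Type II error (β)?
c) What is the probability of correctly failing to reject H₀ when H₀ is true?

Answer: a) 0.05, b) 0.143, c) 0.95

Derivation:
a) Type I error probability = α = 0.05
b) Power = P(reject H₀ | H₁ true) = 1 - β = 0.857, so Type II error probability = β = 1 - Power = 0.143
c) P(fail to reject H₀ | H₀ true) = 1 - α = 0.95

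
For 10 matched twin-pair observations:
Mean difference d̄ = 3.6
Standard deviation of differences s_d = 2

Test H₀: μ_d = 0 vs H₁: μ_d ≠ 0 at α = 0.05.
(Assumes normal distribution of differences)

df = n - 1 = 9
SE = s_d/√n = 2/√10 = 0.6325
t = d̄/SE = 3.6/0.6325 = 5.6917
Critical value: t_{0.025,9} = ±2.262
p-value ≈ 0.0003
Decision: reject H₀

Answer: t = 5.6917, reject H₀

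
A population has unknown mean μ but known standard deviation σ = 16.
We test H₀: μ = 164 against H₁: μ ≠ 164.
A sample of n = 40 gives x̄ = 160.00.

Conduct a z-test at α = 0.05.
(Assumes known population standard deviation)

Answer: z = -1.5812, fail to reject H₀

Derivation:
Standard error: SE = σ/√n = 16/√40 = 2.5298
z-statistic: z = (x̄ - μ₀)/SE = (160.00 - 164)/2.5298 = -1.5812
Critical value: ±1.960
p-value = 0.1138
Decision: fail to reject H₀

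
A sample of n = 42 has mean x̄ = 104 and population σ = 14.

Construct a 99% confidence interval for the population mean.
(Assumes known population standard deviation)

Confidence level: 99%, α = 0.01
z_0.005 = 2.576
SE = σ/√n = 14/√42 = 2.1602
Margin of error = 2.576 × 2.1602 = 5.5647
CI: x̄ ± margin = 104 ± 5.5647
CI: (98.4353, 109.5647)

Answer: (98.4353, 109.5647)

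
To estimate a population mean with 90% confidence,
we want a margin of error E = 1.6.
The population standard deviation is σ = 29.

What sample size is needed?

z_0.05 = 1.645
n = (z×σ/E)² = (1.645×29/1.6)²
n = 888.9715
Round up: n = 889

Answer: n = 889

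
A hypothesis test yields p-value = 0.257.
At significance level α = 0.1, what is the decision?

Compare p-value to α:
0.257 ≥ 0.1
Decision: fail to reject H₀

Answer: fail to reject H₀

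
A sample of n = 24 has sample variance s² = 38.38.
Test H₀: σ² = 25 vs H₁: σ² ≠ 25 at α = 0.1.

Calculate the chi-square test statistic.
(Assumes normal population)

Answer: χ² = 35.3096, reject H₀

Derivation:
df = n - 1 = 23
χ² = (n-1)s²/σ₀² = 23×38.38/25 = 35.3096
Critical values: χ²_{0.95,23} = 13.091, χ²_{0.05,23} = 35.172
Rejection region: χ² < 13.091 or χ² > 35.172
Decision: reject H₀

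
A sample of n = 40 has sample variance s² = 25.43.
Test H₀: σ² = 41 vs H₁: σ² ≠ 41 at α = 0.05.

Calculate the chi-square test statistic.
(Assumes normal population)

df = n - 1 = 39
χ² = (n-1)s²/σ₀² = 39×25.43/41 = 24.1895
Critical values: χ²_{0.975,39} = 23.654, χ²_{0.025,39} = 58.120
Rejection region: χ² < 23.654 or χ² > 58.120
Decision: fail to reject H₀

Answer: χ² = 24.1895, fail to reject H₀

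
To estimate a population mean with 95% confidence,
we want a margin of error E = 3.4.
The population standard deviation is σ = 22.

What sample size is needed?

Answer: n = 161

Derivation:
z_0.025 = 1.960
n = (z×σ/E)² = (1.960×22/3.4)²
n = 160.8421
Round up: n = 161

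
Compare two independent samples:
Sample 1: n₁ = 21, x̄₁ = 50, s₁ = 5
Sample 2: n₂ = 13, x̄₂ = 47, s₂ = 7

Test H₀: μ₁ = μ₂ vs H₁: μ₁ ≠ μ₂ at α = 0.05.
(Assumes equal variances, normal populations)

Pooled variance: s²_p = [20×5² + 12×7²]/(32) = 34.0000
s_p = 5.8310
SE = s_p×√(1/n₁ + 1/n₂) = 5.8310×√(1/21 + 1/13) = 2.0578
t = (x̄₁ - x̄₂)/SE = (50 - 47)/2.0578 = 1.4579
df = 32, t-critical = ±2.037
Decision: fail to reject H₀

Answer: t = 1.4579, fail to reject H₀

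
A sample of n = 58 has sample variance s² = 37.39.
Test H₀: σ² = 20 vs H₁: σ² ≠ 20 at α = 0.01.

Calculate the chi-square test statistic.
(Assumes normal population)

Answer: χ² = 106.5615, reject H₀

Derivation:
df = n - 1 = 57
χ² = (n-1)s²/σ₀² = 57×37.39/20 = 106.5615
Critical values: χ²_{0.995,57} = 33.248, χ²_{0.005,57} = 88.236
Rejection region: χ² < 33.248 or χ² > 88.236
Decision: reject H₀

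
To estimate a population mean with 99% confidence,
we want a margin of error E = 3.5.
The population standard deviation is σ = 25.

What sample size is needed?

Answer: n = 339

Derivation:
z_0.005 = 2.576
n = (z×σ/E)² = (2.576×25/3.5)²
n = 338.5600
Round up: n = 339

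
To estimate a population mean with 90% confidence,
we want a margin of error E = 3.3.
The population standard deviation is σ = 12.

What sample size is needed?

Answer: n = 36

Derivation:
z_0.05 = 1.645
n = (z×σ/E)² = (1.645×12/3.3)²
n = 35.7821
Round up: n = 36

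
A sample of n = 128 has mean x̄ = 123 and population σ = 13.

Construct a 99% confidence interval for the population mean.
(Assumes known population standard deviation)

Confidence level: 99%, α = 0.01
z_0.005 = 2.576
SE = σ/√n = 13/√128 = 1.1490
Margin of error = 2.576 × 1.1490 = 2.9598
CI: x̄ ± margin = 123 ± 2.9598
CI: (120.0402, 125.9598)

Answer: (120.0402, 125.9598)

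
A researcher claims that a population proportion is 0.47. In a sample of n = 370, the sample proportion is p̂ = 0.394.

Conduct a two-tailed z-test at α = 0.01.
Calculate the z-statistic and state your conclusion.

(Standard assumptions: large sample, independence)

Answer: z = -2.9290, reject H₀

Derivation:
H₀: p = 0.47, H₁: p ≠ 0.47
Standard error: SE = √(p₀(1-p₀)/n) = √(0.47×0.53/370) = 0.025947
z-statistic: z = (p̂ - p₀)/SE = (0.394 - 0.47)/0.025947 = -2.9290
Critical value: z_0.005 = ±2.576
p-value = 0.0034
Decision: reject H₀ at α = 0.01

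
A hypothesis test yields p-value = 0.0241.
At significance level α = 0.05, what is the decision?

Compare p-value to α:
0.0241 < 0.05
Decision: reject H₀

Answer: reject H₀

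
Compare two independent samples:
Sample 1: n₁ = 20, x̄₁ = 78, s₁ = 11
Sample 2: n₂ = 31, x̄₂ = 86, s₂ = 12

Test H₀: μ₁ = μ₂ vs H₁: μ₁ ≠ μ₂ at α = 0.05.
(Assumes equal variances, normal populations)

Pooled variance: s²_p = [19×11² + 30×12²]/(49) = 135.0816
s_p = 11.6225
SE = s_p×√(1/n₁ + 1/n₂) = 11.6225×√(1/20 + 1/31) = 3.3334
t = (x̄₁ - x̄₂)/SE = (78 - 86)/3.3334 = -2.4000
df = 49, t-critical = ±2.010
Decision: reject H₀

Answer: t = -2.4000, reject H₀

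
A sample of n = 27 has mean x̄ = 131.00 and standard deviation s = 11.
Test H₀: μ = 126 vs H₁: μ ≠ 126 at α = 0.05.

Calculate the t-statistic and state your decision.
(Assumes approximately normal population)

df = n - 1 = 26
SE = s/√n = 11/√27 = 2.1170
t = (x̄ - μ₀)/SE = (131.00 - 126)/2.1170 = 2.3618
Critical value: t_{0.025,26} = ±2.056
p-value ≈ 0.0260
Decision: reject H₀

Answer: t = 2.3618, reject H₀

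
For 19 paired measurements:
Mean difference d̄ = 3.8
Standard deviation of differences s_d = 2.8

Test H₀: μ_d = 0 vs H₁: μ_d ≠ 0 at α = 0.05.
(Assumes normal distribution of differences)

Answer: t = 5.9153, reject H₀

Derivation:
df = n - 1 = 18
SE = s_d/√n = 2.8/√19 = 0.6424
t = d̄/SE = 3.8/0.6424 = 5.9153
Critical value: t_{0.025,18} = ±2.101
p-value < 0.0001
Decision: reject H₀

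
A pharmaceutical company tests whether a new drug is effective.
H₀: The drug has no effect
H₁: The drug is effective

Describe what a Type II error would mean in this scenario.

Answer: Failing to detect the drug's effect when it actually works

Derivation:
Type I error: rejecting H₀ when it is actually true (false positive).
Type II error: failing to reject H₀ when H₁ is actually true (false negative).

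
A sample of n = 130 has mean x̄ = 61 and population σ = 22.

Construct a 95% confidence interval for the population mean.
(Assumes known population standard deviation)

Confidence level: 95%, α = 0.05
z_0.025 = 1.960
SE = σ/√n = 22/√130 = 1.9295
Margin of error = 1.960 × 1.9295 = 3.7818
CI: x̄ ± margin = 61 ± 3.7818
CI: (57.2182, 64.7818)

Answer: (57.2182, 64.7818)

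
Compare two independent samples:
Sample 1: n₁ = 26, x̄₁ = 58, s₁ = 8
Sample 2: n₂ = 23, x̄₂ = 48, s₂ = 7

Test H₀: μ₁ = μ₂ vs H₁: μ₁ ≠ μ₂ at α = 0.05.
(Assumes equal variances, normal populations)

Answer: t = 4.6281, reject H₀

Derivation:
Pooled variance: s²_p = [25×8² + 22×7²]/(47) = 56.9787
s_p = 7.5484
SE = s_p×√(1/n₁ + 1/n₂) = 7.5484×√(1/26 + 1/23) = 2.1607
t = (x̄₁ - x̄₂)/SE = (58 - 48)/2.1607 = 4.6281
df = 47, t-critical = ±2.012
Decision: reject H₀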